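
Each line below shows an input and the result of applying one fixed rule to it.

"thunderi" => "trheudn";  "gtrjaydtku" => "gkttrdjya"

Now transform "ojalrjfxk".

Each output is the input with this applied: delete the last character, then take characters alternately from the front and the back (1st, last, 2nd, 2nd-last, ...).
On "ojalrjfxk": the first step gives "ojalrjfx", and the second then gives "oxjfajlr".
(Check on "gtrjaydtku": → "gtrjaydtk" → "gkttrdjya" ✓)

oxjfajlr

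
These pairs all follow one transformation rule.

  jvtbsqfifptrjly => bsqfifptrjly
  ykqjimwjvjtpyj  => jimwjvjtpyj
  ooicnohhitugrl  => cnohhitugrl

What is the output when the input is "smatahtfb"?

Each output is the input with this applied: delete the first 3 characters.
For "smatahtfb" the result is "tahtfb".

tahtfb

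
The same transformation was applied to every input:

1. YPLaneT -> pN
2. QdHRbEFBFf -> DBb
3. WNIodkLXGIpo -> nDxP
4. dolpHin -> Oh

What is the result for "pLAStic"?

lT

Each output is the input with this applied: keep one character in every 3, starting at position 2 (positions 2nd, 5th, 8th, ...), then flip the case of every letter.
Applying both steps to "pLAStic": "Lt", then "lT".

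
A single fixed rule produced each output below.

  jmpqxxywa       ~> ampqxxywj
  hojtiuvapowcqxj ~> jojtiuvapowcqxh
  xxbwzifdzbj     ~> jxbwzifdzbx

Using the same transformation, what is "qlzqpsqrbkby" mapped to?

ylzqpsqrbkbq

Rule — swap the first and last characters.
"qlzqpsqrbkby" → "ylzqpsqrbkbq".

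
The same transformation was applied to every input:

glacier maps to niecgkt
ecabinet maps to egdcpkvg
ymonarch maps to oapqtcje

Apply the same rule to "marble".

codtgn

The transformation: swap each adjacent pair of characters (1↔2, 3↔4, ...), then shift every letter 2 places forward in the alphabet (wrapping around).
Applying both steps to "marble": "ambrel", then "codtgn".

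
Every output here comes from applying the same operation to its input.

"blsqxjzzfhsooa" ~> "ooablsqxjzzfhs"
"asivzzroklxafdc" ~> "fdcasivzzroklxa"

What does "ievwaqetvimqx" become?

Each output is the input with this applied: move the last 3 characters to the front (rotate right by 3).
Doing the same to "ievwaqetvimqx": "mqxievwaqetvi".

mqxievwaqetvi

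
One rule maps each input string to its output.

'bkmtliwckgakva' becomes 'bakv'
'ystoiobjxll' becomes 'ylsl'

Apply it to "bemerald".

bdel

What's happening: take characters alternately from the front and the back (1st, last, 2nd, 2nd-last, ...), then keep only the first 4 characters.
On "bemerald": the first step gives "bdelmaer", and the second then gives "bdel".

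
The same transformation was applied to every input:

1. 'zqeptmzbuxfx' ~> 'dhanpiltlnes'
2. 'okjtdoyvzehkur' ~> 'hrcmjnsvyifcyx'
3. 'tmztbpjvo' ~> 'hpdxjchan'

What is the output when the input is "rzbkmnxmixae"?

What's happening: shift every letter 12 places backward in the alphabet (wrapping around), then move the first 3 characters to the end (rotate left by 3).
Applying that to "rzbkmnxmixae" gives "yablawlosfnp".

yablawlosfnp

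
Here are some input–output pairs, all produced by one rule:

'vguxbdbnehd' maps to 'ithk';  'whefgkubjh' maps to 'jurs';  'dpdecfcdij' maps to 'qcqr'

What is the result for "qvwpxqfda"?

In each case the input is transformed by: shift every letter 13 places forward in the alphabet (wrapping around) — i.e. ROT13, then keep only the first 4 characters.
Doing the same to "qvwpxqfda": "dijc".

dijc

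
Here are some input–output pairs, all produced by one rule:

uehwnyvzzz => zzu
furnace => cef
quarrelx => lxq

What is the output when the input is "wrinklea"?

eaw

Looking at the pairs, the operation is to move the last 2 characters to the front (rotate right by 2), then keep only the first 3 characters.
"wrinklea" → "eawrinkl" → "eaw".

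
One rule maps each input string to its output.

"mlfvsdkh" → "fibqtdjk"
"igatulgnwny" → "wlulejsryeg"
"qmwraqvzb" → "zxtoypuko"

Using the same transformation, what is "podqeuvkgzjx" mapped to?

vhxeitscobmn

The transformation: reverse the string, then shift every letter 2 places backward in the alphabet (wrapping around).
"podqeuvkgzjx" → "xjzgkvueqdop" → "vhxeitscobmn".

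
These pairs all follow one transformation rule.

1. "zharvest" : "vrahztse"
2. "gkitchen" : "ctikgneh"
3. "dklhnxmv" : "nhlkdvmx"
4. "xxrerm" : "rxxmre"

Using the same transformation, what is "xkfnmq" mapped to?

What's happening: move the last 3 characters to the front (rotate right by 3), then reverse the string.
Applying both steps to "xkfnmq": "nmqxkf", then "fkxqmn".

fkxqmn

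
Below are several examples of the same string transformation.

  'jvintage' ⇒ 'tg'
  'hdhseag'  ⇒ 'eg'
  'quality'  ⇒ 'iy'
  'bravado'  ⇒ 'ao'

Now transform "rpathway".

ha

Rule — keep every other character starting from the first (positions 1st, 3rd, 5th, ...), then keep only the last 2 characters.
"rpathway" → "raha" → "ha".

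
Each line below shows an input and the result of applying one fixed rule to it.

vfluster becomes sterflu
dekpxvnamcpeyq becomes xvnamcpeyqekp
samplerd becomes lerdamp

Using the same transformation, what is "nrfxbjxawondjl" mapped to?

The transformation: delete the first character, then move the first 3 characters to the end (rotate left by 3).
Applying that to "nrfxbjxawondjl" gives "bjxawondjlrfx".
(Check on "vfluster": → "fluster" → "sterflu" ✓)

bjxawondjlrfx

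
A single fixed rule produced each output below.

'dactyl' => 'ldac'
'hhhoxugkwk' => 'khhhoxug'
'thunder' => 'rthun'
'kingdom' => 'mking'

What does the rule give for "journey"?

Looking at the pairs, the operation is to move the last character to the front, then delete the last 2 characters.
Starting from "journey": after the first operation, "yjourne"; after the second, "yjour".

yjour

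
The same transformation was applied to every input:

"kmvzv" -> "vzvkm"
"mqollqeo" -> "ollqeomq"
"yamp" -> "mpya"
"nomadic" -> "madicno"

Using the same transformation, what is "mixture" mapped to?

xturemi

In each case the input is transformed by: move the first 2 characters to the end (rotate left by 2).
For "mixture" the result is "xturemi".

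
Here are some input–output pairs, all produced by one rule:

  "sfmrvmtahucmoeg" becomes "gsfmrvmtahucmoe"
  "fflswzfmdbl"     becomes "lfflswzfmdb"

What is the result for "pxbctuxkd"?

dpxbctuxk

The rule is to move the last character to the front.
So "pxbctuxkd" becomes "dpxbctuxk".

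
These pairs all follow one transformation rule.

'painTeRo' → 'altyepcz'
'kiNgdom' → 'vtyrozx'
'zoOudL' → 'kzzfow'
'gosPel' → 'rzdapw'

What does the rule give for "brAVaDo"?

Rule — shift every letter 11 places forward in the alphabet (wrapping around), then convert every letter to lowercase.
On "brAVaDo": the first step gives "mcLGlOz", and the second then gives "mclgloz".
(Check on "gosPel": → "rzdApw" → "rzdapw" ✓)

mclgloz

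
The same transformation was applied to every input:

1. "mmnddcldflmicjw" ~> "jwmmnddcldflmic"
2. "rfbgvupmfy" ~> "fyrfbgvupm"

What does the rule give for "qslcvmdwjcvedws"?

The transformation: move the last 2 characters to the front (rotate right by 2).
For "qslcvmdwjcvedws" the result is "wsqslcvmdwjcved".

wsqslcvmdwjcved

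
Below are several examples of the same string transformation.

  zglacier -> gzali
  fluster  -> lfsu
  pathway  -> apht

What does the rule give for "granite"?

rgna

Each output is the input with this applied: swap each adjacent pair of characters (1↔2, 3↔4, ...), then delete the last 3 characters.
Working it through for "granite": intermediate "rgnatie", final "rgna".
(Check on "pathway": → "aphtawy" → "apht" ✓)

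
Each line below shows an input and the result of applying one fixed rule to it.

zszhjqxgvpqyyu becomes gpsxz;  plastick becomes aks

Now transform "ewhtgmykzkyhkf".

The transformation: sort the characters into alphabetical order, then keep one character in every 3, starting at position 1 (positions 1st, 4th, 7th, ...).
Starting from "ewhtgmykzkyhkf": after the first operation, "efghhkkkmtwyyz"; after the second, "ehkty".
(Check on "zszhjqxgvpqyyu": → "ghjpqqsuvxyyzz" → "gpsxz" ✓)

ehkty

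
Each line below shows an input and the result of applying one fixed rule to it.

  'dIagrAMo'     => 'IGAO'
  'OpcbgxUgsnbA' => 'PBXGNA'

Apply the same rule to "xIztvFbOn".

ITFO

Rule — keep every other character starting from the second (positions 2nd, 4th, 6th, ...), then convert every letter to uppercase.
"xIztvFbOn" → "ItFO" → "ITFO".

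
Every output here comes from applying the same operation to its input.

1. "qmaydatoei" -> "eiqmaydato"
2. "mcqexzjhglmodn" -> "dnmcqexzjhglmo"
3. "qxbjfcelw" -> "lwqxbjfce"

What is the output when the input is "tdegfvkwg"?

What's happening: move the last 2 characters to the front (rotate right by 2).
For "tdegfvkwg" the result is "wgtdegfvk".

wgtdegfvk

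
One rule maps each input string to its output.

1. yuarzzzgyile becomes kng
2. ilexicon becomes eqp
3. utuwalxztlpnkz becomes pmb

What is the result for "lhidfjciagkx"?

Looking at the pairs, the operation is to shift every letter 2 places forward in the alphabet (wrapping around), then keep only the last 3 characters.
On "lhidfjciagkx": the first step gives "njkfhlekcimz", and the second then gives "imz".

imz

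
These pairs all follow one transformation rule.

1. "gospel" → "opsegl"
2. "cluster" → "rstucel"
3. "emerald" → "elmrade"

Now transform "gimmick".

ikmmcgi

The transformation: sort the characters into alphabetical order, then move the first 3 characters to the end (rotate left by 3).
"gimmick" → "cgiikmm" → "ikmmcgi".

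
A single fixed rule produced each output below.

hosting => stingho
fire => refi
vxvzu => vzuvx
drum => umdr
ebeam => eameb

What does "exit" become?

Rule — move the first 2 characters to the end (rotate left by 2).
For "exit" the result is "itex".

itex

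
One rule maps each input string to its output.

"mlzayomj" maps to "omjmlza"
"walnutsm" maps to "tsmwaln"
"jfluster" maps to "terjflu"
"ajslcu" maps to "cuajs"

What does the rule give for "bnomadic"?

The pattern: swap the front and back halves of the string, then delete the first character.
So "bnomadic" becomes "dicbnom".
(Check on "ajslcu": → "lcuajs" → "cuajs" ✓)

dicbnom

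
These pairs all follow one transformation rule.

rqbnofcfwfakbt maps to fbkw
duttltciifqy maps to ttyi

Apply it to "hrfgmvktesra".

The rule is to keep one character in every 3, starting at position 3 (positions 3rd, 6th, 9th, ...), then swap each adjacent pair of characters (1↔2, 3↔4, ...).
"hrfgmvktesra" → "fvea" → "vfae".

vfae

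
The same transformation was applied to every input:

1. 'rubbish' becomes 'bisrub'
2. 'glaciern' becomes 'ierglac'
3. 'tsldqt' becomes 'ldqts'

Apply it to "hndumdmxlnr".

xlnhndumdm

Looking at the pairs, the operation is to delete the last character, then move the last 3 characters to the front (rotate right by 3).
Working it through for "hndumdmxlnr": intermediate "hndumdmxln", final "xlnhndumdm".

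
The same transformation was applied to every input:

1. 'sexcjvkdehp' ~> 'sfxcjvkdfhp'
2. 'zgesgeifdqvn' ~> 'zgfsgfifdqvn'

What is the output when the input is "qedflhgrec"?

qfdflhgrfc

The rule is to replace every "e" with "f".
So "qedflhgrec" becomes "qfdflhgrfc".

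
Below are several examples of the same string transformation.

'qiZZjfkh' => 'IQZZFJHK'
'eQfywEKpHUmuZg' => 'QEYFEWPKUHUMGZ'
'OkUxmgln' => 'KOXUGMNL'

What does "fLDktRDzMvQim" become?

LFKDRTZDVMIQM

Rule — swap each adjacent pair of characters (1↔2, 3↔4, ...), then convert every letter to uppercase.
On "fLDktRDzMvQim": the first step gives "LfkDRtzDvMiQm", and the second then gives "LFKDRTZDVMIQM".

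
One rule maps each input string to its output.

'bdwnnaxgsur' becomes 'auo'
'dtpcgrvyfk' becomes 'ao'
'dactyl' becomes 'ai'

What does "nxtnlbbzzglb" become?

uii

The transformation: shift every letter 3 places backward in the alphabet (wrapping around), then keep only the vowels.
On "nxtnlbbzzglb": the first step gives "kuqkiyywwdiy", and the second then gives "uii".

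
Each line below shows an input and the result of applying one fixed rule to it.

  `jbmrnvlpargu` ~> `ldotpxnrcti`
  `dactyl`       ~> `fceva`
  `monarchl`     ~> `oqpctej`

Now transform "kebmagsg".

The transformation: shift every letter 2 places forward in the alphabet (wrapping around), then delete the last character.
Applying both steps to "kebmagsg": "mgdociui", then "mgdociu".

mgdociu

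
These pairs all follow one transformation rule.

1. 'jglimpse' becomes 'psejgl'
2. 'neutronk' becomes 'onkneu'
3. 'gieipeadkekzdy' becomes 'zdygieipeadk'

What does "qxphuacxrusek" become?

What's happening: move the last 3 characters to the front (rotate right by 3), then delete the last 2 characters.
For "qxphuacxrusek", step one produces "sekqxphuacxru"; step two turns that into "sekqxphuacx".

sekqxphuacx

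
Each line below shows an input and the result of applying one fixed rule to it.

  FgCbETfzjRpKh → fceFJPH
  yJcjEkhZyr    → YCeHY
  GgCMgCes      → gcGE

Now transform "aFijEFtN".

AIeT

Looking at the pairs, the operation is to flip the case of every letter, then keep every other character starting from the first (positions 1st, 3rd, 5th, ...).
Starting from "aFijEFtN": after the first operation, "AfIJefTn"; after the second, "AIeT".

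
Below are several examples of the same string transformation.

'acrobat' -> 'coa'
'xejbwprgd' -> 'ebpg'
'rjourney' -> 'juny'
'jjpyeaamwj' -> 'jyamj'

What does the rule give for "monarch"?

oac

Each output is the input with this applied: keep every other character starting from the second (positions 2nd, 4th, 6th, ...).
So "monarch" becomes "oac".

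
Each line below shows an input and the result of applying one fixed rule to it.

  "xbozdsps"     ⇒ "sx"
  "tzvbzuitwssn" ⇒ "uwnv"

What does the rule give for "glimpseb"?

sg

Each output is the input with this applied: move the first 3 characters to the end (rotate left by 3), then keep one character in every 3, starting at position 3 (positions 3rd, 6th, 9th, ...).
"glimpseb" → "sg".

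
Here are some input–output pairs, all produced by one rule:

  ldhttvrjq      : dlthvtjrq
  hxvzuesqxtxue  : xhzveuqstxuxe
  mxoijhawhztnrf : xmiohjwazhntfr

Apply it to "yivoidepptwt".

iyovdipetptw

The transformation: swap each adjacent pair of characters (1↔2, 3↔4, ...).
So "yivoidepptwt" becomes "iyovdipetptw".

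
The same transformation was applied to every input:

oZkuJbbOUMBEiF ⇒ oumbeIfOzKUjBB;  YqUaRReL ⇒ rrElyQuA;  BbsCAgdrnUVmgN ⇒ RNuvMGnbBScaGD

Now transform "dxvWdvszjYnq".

Looking at the pairs, the operation is to flip the case of every letter, then swap the front and back halves of the string.
So "dxvWdvszjYnq" becomes "SZJyNQDXVwDV".

SZJyNQDXVwDV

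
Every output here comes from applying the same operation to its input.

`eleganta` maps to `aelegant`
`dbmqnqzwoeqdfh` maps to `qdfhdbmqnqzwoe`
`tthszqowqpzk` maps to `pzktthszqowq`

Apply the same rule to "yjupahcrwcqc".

cqcyjupahcrw

In each case the input is transformed by: move the first 3 characters to the end (rotate left by 3), then swap the front and back halves of the string.
For "yjupahcrwcqc", step one produces "pahcrwcqcyju"; step two turns that into "cqcyjupahcrw".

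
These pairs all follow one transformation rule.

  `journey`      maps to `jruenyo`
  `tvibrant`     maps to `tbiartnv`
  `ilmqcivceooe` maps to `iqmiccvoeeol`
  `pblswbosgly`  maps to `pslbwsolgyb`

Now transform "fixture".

ftxruei

The rule is to swap each adjacent pair of characters (1↔2, 3↔4, ...), then move the first character to the end.
"fixture" → "ftxruei".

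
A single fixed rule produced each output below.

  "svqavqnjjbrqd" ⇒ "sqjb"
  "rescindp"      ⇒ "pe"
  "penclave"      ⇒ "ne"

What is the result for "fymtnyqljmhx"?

xnlf

Each output is the input with this applied: sort the characters into reverse alphabetical order, then keep one character in every 3, starting at position 3 (positions 3rd, 6th, 9th, ...).
For "fymtnyqljmhx", step one produces "yyxtqnmmljhf"; step two turns that into "xnlf".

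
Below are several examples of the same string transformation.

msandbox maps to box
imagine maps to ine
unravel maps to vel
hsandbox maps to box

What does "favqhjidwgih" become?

Each output is the input with this applied: keep only the last 3 characters.
Doing the same to "favqhjidwgih": "gih".

gih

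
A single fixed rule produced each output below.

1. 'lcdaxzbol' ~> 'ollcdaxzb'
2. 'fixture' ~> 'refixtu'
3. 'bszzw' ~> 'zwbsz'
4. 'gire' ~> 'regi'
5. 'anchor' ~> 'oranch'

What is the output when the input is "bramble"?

The rule is to move the last 2 characters to the front (rotate right by 2).
For "bramble" the result is "lebramb".

lebramb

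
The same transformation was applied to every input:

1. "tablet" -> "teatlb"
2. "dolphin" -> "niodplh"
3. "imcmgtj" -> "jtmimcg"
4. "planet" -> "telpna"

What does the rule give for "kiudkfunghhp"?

The transformation: move the last 2 characters to the front (rotate right by 2), then swap each adjacent pair of characters (1↔2, 3↔4, ...).
Starting from "kiudkfunghhp": after the first operation, "hpkiudkfungh"; after the second, "phikdufknuhg".

phikdufknuhg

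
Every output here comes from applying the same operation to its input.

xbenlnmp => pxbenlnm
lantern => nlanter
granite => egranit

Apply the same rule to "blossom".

mblosso

The transformation: move the last character to the front.
So "blossom" becomes "mblosso".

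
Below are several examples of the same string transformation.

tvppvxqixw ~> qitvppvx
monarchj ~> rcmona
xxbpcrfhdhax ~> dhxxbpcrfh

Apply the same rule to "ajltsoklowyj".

The rule is to delete the last 2 characters, then move the last 2 characters to the front (rotate right by 2).
On "ajltsoklowyj" that produces "owajltsokl".

owajltsokl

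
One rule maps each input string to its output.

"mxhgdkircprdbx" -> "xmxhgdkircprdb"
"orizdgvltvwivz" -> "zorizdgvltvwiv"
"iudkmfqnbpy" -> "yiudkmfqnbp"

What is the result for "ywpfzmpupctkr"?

rywpfzmpupctk

In each case the input is transformed by: move the last character to the front.
Applying that to "ywpfzmpupctkr" gives "rywpfzmpupctk".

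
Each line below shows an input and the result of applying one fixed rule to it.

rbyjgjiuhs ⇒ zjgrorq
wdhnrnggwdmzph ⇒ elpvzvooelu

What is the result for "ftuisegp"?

nbcqa

Each output is the input with this applied: shift every letter 8 places forward in the alphabet (wrapping around), then delete the last 3 characters.
For "ftuisegp", step one produces "nbcqamox"; step two turns that into "nbcqa".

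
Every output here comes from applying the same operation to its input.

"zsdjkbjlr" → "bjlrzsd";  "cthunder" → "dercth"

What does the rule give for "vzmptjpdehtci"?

The transformation: move the first 3 characters to the end (rotate left by 3), then delete the first 2 characters.
"vzmptjpdehtci" → "ptjpdehtcivzm" → "jpdehtcivzm".

jpdehtcivzm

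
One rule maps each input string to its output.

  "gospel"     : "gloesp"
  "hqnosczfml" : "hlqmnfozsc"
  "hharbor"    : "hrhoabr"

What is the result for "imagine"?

iemnaig

Looking at the pairs, the operation is to take characters alternately from the front and the back (1st, last, 2nd, 2nd-last, ...).
"imagine" → "iemnaig".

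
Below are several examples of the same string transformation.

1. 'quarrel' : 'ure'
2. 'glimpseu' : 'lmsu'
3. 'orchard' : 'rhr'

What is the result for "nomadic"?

In each case the input is transformed by: keep every other character starting from the second (positions 2nd, 4th, 6th, ...).
On "nomadic" that produces "oai".

oai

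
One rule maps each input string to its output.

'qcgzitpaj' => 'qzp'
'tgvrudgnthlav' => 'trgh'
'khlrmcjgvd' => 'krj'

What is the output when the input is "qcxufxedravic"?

Rule — delete the last 2 characters, then keep one character in every 3, starting at position 1 (positions 1st, 4th, 7th, ...).
Applying that to "qcxufxedravic" gives "quea".
(Check on "qcgzitpaj": → "qcgzitp" → "qzp" ✓)

quea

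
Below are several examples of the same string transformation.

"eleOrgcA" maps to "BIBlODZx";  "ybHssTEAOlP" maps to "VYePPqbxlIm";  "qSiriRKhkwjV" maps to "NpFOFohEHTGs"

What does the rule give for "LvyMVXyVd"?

The rule is to shift every letter 3 places backward in the alphabet (wrapping around), then flip the case of every letter.
"LvyMVXyVd" → "IsvJSUvSa" → "iSVjsuVsA".

iSVjsuVsA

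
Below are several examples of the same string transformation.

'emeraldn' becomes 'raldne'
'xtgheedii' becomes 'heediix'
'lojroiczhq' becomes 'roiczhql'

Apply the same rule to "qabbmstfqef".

In each case the input is transformed by: move the first character to the end, then delete the first 2 characters.
Starting from "qabbmstfqef": after the first operation, "abbmstfqefq"; after the second, "bmstfqefq".

bmstfqefq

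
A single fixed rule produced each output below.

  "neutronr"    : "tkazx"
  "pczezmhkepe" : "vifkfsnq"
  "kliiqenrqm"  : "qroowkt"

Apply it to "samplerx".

Rule — delete the last 3 characters, then shift every letter 6 places forward in the alphabet (wrapping around).
Applying both steps to "samplerx": "sampl", then "ygsvr".
(Check on "neutronr": → "neutr" → "tkazx" ✓)

ygsvr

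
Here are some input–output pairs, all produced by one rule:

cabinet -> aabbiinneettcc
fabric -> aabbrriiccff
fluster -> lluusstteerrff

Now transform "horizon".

oorriizzoonnhh

In each case the input is transformed by: move the first character to the end, then double every character.
Starting from "horizon": after the first operation, "orizonh"; after the second, "oorriizzoonnhh".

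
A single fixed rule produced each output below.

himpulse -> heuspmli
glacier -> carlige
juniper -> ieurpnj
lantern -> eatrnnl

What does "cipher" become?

ecrpih

What's happening: sort the characters into reverse alphabetical order, then move the last 2 characters to the front (rotate right by 2).
On "cipher": the first step gives "rpihec", and the second then gives "ecrpih".
(Check on "glacier": → "rligeca" → "carlige" ✓)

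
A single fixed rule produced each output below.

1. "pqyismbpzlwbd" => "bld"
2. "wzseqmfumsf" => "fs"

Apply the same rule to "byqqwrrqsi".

The rule is to keep one character in every 3, starting at position 1 (positions 1st, 4th, 7th, ...), then delete the first 2 characters.
Applying both steps to "byqqwrrqsi": "bqri", then "ri".
(Check on "pqyismbpzlwbd": → "pibld" → "bld" ✓)

ri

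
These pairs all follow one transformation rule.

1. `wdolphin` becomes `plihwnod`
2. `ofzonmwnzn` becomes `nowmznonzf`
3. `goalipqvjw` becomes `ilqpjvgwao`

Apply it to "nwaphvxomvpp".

The transformation: move the first 3 characters to the end (rotate left by 3), then swap each adjacent pair of characters (1↔2, 3↔4, ...).
On "nwaphvxomvpp": the first step gives "phvxomvppnwa", and the second then gives "hpxvmopvnpaw".

hpxvmopvnpaw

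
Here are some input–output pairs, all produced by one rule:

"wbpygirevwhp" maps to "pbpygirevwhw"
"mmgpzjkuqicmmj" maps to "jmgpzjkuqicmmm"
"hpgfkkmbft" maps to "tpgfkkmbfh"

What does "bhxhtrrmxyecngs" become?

shxhtrrmxyecngb

What's happening: swap the first and last characters.
On "bhxhtrrmxyecngs" that produces "shxhtrrmxyecngb".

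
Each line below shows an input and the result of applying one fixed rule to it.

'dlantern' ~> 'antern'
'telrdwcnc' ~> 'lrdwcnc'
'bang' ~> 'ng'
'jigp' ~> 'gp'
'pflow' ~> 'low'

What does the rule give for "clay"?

ay

Rule — delete the first 2 characters.
Doing the same to "clay": "ay".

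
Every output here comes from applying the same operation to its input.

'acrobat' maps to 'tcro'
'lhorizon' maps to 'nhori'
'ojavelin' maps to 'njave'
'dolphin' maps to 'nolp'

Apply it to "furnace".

eurn

Rule — swap the first and last characters, then delete the last 3 characters.
Starting from "furnace": after the first operation, "eurnacf"; after the second, "eurn".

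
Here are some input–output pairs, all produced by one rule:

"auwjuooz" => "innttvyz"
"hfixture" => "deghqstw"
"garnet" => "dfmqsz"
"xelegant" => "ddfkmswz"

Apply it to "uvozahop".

gnnotuyz

In each case the input is transformed by: shift every letter 1 place backward in the alphabet (wrapping around), then sort the characters into alphabetical order.
For "uvozahop" the result is "gnnotuyz".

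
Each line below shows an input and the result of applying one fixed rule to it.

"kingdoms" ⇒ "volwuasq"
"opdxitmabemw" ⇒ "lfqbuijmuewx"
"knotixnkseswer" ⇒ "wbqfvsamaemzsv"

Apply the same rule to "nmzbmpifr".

Each output is the input with this applied: shift every letter 8 places forward in the alphabet (wrapping around), then move the first 2 characters to the end (rotate left by 2).
Starting from "nmzbmpifr": after the first operation, "vuhjuxqnz"; after the second, "hjuxqnzvu".

hjuxqnzvu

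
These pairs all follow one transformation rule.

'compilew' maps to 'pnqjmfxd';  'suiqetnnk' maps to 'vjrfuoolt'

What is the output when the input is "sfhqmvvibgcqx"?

girnwwjchdryt

In each case the input is transformed by: shift every letter 1 place forward in the alphabet (wrapping around), then move the first character to the end.
Working it through for "sfhqmvvibgcqx": intermediate "tgirnwwjchdry", final "girnwwjchdryt".
(Check on "suiqetnnk": → "tvjrfuool" → "vjrfuoolt" ✓)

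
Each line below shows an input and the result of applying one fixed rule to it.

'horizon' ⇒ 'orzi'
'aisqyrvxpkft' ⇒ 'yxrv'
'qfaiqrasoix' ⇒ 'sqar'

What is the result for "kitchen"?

ethc

What's happening: take characters alternately from the front and the back (1st, last, 2nd, 2nd-last, ...), then keep only the last 4 characters.
On "kitchen" that produces "ethc".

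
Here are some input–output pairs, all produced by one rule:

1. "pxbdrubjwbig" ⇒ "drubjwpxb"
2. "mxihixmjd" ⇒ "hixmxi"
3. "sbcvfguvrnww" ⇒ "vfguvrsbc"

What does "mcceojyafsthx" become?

Rule — delete the last 3 characters, then move the first 3 characters to the end (rotate left by 3).
On "mcceojyafsthx" that produces "eojyafsmcc".

eojyafsmcc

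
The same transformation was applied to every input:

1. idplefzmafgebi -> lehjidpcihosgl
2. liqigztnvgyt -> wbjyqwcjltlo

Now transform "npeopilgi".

ljolsrhsq

Looking at the pairs, the operation is to reverse the string, then shift every letter 3 places forward in the alphabet (wrapping around).
Applying both steps to "npeopilgi": "iglipoepn", then "ljolsrhsq".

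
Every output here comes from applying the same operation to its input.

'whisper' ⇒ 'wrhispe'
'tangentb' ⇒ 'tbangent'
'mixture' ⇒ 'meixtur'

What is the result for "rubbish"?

rhubbis

The transformation: swap the first and last characters, then move the last character to the front.
On "rubbish": the first step gives "hubbisr", and the second then gives "rhubbis".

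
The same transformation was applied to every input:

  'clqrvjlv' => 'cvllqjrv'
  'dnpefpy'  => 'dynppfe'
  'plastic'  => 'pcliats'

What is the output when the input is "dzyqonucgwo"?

The rule is to take characters alternately from the front and the back (1st, last, 2nd, 2nd-last, ...).
For "dzyqonucgwo" the result is "dozwygqcoun".

dozwygqcoun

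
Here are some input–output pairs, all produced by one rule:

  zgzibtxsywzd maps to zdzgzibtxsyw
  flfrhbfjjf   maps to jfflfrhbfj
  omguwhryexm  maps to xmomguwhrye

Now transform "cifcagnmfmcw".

cwcifcagnmfm

Rule — move the last 2 characters to the front (rotate right by 2).
For "cifcagnmfmcw" the result is "cwcifcagnmfm".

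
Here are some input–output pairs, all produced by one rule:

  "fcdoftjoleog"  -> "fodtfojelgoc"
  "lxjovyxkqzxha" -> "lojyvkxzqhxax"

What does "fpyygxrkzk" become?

Each output is the input with this applied: swap each adjacent pair of characters (1↔2, 3↔4, ...), then move the first character to the end.
Applying both steps to "fpyygxrkzk": "pfyyxgkrkz", then "fyyxgkrkzp".

fyyxgkrkzp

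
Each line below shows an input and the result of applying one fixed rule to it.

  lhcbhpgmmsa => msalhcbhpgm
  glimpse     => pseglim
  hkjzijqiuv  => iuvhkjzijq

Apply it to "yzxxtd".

What's happening: move the last 3 characters to the front (rotate right by 3).
On "yzxxtd" that produces "xtdyzx".

xtdyzx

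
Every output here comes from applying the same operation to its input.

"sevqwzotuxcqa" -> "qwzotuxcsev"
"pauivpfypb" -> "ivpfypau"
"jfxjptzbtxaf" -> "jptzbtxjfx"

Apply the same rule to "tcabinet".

The pattern: delete the last 2 characters, then move the first 3 characters to the end (rotate left by 3).
For "tcabinet", step one produces "tcabin"; step two turns that into "bintca".

bintca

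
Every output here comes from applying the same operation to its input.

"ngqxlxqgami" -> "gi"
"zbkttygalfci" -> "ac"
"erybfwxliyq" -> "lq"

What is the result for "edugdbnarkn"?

an

Rule — keep one character in every 3, starting at position 2 (positions 2nd, 5th, 8th, ...), then keep only the last 2 characters.
On "edugdbnarkn": the first step gives "ddan", and the second then gives "an".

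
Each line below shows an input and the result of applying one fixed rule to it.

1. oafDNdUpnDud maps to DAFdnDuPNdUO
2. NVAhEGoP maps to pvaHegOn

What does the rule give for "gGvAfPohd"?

Looking at the pairs, the operation is to flip the case of every letter, then swap the first and last characters.
Working it through for "gGvAfPohd": intermediate "GgVaFpOHD", final "DgVaFpOHG".
(Check on "NVAhEGoP": → "nvaHegOp" → "pvaHegOn" ✓)

DgVaFpOHG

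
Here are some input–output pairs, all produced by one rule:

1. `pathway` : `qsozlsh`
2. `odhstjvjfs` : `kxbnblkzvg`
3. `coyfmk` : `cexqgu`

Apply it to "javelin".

fadwnsb

The transformation: shift every letter 8 places backward in the alphabet (wrapping around), then reverse the string.
Working it through for "javelin": intermediate "bsnwdaf", final "fadwnsb".
(Check on "pathway": → "hslzosq" → "qsozlsh" ✓)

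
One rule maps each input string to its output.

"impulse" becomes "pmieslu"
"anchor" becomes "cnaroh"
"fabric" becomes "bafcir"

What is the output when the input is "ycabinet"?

What's happening: move the first 3 characters to the end (rotate left by 3), then reverse the string.
For "ycabinet", step one produces "binetyca"; step two turns that into "acytenib".

acytenib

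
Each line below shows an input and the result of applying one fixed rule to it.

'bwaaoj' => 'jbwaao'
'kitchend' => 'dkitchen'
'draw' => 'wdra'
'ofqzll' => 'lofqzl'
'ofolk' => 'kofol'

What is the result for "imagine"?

The rule is to move the last character to the front.
So "imagine" becomes "eimagin".

eimagin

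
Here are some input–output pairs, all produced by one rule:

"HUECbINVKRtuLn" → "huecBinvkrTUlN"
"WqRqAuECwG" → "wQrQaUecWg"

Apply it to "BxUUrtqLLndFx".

bXuuRTQllNDfX

What's happening: flip the case of every letter.
Doing the same to "BxUUrtqLLndFx": "bXuuRTQllNDfX".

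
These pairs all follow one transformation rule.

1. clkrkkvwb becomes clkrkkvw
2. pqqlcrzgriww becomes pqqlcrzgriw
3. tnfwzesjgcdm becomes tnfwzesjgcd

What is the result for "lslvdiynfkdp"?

The transformation: delete the last character.
On "lslvdiynfkdp" that produces "lslvdiynfkd".

lslvdiynfkd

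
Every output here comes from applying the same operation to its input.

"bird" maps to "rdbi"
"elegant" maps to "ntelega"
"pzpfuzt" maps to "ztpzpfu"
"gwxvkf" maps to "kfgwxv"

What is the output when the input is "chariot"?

otchari

Looking at the pairs, the operation is to move the last 2 characters to the front (rotate right by 2).
So "chariot" becomes "otchari".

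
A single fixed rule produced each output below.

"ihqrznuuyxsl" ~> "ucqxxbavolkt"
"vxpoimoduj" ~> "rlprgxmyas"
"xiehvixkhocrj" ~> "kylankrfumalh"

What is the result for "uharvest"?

uyhvwxkd

The rule is to shift every letter 3 places forward in the alphabet (wrapping around), then move the first 3 characters to the end (rotate left by 3).
"uharvest" → "xkduyhvw" → "uyhvwxkd".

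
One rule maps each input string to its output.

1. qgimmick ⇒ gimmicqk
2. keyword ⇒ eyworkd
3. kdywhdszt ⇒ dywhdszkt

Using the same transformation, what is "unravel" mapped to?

Rule — swap the first and last characters, then move the first character to the end.
On "unravel": the first step gives "lnraveu", and the second then gives "nraveul".

nraveul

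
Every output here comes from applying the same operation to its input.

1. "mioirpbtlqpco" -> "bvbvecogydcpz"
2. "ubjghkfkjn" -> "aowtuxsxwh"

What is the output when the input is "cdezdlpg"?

What's happening: swap the first and last characters, then shift every letter 13 places forward in the alphabet (wrapping around) — i.e. ROT13.
Applying both steps to "cdezdlpg": "gdezdlpc", then "tqrmqycp".

tqrmqycp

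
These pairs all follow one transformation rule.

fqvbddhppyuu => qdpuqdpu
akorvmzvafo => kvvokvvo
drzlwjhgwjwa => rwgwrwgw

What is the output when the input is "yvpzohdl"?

volvol

In each case the input is transformed by: keep one character in every 3, starting at position 2 (positions 2nd, 5th, 8th, ...), then write the whole string twice.
Starting from "yvpzohdl": after the first operation, "vol"; after the second, "volvol".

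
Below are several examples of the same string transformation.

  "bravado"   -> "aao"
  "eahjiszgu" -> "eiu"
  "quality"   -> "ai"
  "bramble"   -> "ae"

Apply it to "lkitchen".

Rule — keep every other character starting from the first (positions 1st, 3rd, 5th, ...), then keep only the vowels.
"lkitchen" → "lice" → "ie".

ie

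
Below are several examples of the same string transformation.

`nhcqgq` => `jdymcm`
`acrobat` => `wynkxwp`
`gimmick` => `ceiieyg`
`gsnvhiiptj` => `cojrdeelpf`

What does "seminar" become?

oaiejwn

The pattern: shift every letter 4 places backward in the alphabet (wrapping around).
"seminar" → "oaiejwn".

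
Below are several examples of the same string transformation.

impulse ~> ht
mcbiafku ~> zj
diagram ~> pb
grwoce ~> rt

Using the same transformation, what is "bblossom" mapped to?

The rule is to shift every letter 11 places backward in the alphabet (wrapping around), then keep only the last 2 characters.
On "bblossom": the first step gives "qqadhhdb", and the second then gives "db".

db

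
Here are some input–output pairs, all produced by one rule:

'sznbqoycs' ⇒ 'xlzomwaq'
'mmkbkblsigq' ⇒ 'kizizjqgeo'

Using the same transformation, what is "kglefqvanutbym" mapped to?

ejcdotylsrzwk

What's happening: shift every letter 2 places backward in the alphabet (wrapping around), then delete the first character.
Starting from "kglefqvanutbym": after the first operation, "iejcdotylsrzwk"; after the second, "ejcdotylsrzwk".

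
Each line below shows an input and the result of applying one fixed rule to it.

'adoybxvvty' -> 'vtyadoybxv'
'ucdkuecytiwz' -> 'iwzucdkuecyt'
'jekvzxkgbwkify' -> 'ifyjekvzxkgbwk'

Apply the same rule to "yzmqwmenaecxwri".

In each case the input is transformed by: move the last 3 characters to the front (rotate right by 3).
On "yzmqwmenaecxwri" that produces "wriyzmqwmenaecx".

wriyzmqwmenaecx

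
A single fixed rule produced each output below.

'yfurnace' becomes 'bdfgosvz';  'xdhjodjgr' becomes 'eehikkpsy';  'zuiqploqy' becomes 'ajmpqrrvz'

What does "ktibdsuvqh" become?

ceijlrtuvw

The transformation: shift every letter 1 place forward in the alphabet (wrapping around), then sort the characters into alphabetical order.
On "ktibdsuvqh": the first step gives "lujcetvwri", and the second then gives "ceijlrtuvw".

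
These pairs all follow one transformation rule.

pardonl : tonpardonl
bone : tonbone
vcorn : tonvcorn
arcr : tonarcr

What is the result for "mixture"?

The pattern: prepend "ton".
So "mixture" becomes "tonmixture".

tonmixture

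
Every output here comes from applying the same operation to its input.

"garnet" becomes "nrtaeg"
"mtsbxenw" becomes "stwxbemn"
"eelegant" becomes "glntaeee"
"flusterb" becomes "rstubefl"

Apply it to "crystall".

rstyacll

The pattern: sort the characters into alphabetical order, then swap the front and back halves of the string.
For "crystall", step one produces "acllrsty"; step two turns that into "rstyacll".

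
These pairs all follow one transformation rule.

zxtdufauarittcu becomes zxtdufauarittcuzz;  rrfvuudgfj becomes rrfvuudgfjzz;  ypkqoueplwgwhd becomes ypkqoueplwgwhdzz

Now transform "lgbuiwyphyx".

In each case the input is transformed by: append "zz".
Doing the same to "lgbuiwyphyx": "lgbuiwyphyxzz".

lgbuiwyphyxzz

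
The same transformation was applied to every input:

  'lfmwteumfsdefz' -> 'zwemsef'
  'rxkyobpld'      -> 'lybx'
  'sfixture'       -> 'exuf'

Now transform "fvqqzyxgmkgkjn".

nqygkkv

The transformation: keep every other character starting from the second (positions 2nd, 4th, 6th, ...), then swap the first and last characters.
For "fvqqzyxgmkgkjn", step one produces "vqygkkn"; step two turns that into "nqygkkv".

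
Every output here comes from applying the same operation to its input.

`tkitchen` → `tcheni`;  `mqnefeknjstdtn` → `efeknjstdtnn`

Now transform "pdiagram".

agrami

Each output is the input with this applied: delete the first 2 characters, then move the first character to the end.
Applying both steps to "pdiagram": "iagram", then "agrami".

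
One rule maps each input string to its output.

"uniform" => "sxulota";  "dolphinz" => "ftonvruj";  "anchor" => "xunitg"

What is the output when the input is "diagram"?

Rule — shift every letter 6 places forward in the alphabet (wrapping around), then reverse the string.
Working it through for "diagram": intermediate "jogmxgs", final "sgxmgoj".
(Check on "anchor": → "gtinux" → "xunitg" ✓)

sgxmgoj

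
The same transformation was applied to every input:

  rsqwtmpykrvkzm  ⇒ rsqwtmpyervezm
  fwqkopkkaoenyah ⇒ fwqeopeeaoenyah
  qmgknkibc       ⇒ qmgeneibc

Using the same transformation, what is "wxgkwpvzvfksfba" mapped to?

wxgewpvzvfesfba

The transformation: replace every "k" with "e".
Doing the same to "wxgkwpvzvfksfba": "wxgewpvzvfesfba".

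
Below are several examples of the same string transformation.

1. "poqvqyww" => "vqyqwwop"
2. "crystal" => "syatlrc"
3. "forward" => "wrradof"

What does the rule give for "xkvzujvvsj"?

In each case the input is transformed by: swap each adjacent pair of characters (1↔2, 3↔4, ...), then move the first 2 characters to the end (rotate left by 2).
On "xkvzujvvsj" that produces "zvjuvvjskx".

zvjuvvjskx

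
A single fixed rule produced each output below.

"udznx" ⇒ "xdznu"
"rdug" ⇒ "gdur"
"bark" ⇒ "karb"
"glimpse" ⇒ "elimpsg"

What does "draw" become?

The pattern: swap the first and last characters.
So "draw" becomes "wrad".

wrad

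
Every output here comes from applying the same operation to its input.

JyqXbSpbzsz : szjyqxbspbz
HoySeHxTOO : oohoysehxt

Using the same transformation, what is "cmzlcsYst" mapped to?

stcmzlcsy

The transformation: move the last 2 characters to the front (rotate right by 2), then convert every letter to lowercase.
For "cmzlcsYst", step one produces "stcmzlcsY"; step two turns that into "stcmzlcsy".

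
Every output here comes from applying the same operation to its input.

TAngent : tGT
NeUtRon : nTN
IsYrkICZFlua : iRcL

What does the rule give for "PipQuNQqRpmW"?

pqqP

The transformation: keep one character in every 3, starting at position 1 (positions 1st, 4th, 7th, ...), then flip the case of every letter.
"PipQuNQqRpmW" → "pqqP".
(Check on "TAngent": → "Tgt" → "tGT" ✓)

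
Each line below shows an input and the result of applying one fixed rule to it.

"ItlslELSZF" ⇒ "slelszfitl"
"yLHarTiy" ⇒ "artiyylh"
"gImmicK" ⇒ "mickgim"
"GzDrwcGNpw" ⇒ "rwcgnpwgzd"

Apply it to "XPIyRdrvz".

yrdrvzxpi

Rule — move the first 3 characters to the end (rotate left by 3), then convert every letter to lowercase.
For "XPIyRdrvz", step one produces "yRdrvzXPI"; step two turns that into "yrdrvzxpi".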